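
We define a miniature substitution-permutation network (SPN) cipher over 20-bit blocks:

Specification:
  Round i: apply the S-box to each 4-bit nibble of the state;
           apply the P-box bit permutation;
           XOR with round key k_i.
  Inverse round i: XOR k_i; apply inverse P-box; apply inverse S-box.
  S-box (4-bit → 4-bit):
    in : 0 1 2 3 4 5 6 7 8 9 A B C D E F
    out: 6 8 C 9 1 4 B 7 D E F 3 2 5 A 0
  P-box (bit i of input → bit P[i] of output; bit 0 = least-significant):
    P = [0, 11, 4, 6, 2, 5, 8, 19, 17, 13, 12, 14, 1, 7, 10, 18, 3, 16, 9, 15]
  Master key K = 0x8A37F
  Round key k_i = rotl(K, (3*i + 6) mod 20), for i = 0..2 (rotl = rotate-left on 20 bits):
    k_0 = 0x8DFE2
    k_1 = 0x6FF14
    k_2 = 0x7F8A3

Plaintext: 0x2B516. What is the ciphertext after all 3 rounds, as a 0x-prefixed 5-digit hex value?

0x3D162

s_0 = plaintext = 0x2B516
s_1 = Round(s_0, k_0) = 0x04521
s_2 = Round(s_1, k_1) = 0xFEC56
s_3 = Round(s_2, k_2) = 0x3D162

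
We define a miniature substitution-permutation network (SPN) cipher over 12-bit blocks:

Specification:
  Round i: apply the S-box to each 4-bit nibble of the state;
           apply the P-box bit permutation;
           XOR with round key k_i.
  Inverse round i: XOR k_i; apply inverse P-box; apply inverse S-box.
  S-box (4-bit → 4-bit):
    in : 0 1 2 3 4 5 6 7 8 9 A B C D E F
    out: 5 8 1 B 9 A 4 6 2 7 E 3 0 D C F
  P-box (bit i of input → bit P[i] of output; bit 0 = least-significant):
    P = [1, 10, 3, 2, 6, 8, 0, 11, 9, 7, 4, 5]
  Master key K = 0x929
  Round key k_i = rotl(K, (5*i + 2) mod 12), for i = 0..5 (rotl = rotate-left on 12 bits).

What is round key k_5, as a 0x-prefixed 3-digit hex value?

0x94C

K = 0x929
k_0 = rotl(K, (5*0+2) mod 12) = rotl(K, 2) = 0x4A6
k_1 = rotl(K, (5*1+2) mod 12) = rotl(K, 7) = 0x4C9
k_2 = rotl(K, (5*2+2) mod 12) = rotl(K, 0) = 0x929
k_3 = rotl(K, (5*3+2) mod 12) = rotl(K, 5) = 0x532
k_4 = rotl(K, (5*4+2) mod 12) = rotl(K, 10) = 0x64A
k_5 = rotl(K, (5*5+2) mod 12) = rotl(K, 3) = 0x94C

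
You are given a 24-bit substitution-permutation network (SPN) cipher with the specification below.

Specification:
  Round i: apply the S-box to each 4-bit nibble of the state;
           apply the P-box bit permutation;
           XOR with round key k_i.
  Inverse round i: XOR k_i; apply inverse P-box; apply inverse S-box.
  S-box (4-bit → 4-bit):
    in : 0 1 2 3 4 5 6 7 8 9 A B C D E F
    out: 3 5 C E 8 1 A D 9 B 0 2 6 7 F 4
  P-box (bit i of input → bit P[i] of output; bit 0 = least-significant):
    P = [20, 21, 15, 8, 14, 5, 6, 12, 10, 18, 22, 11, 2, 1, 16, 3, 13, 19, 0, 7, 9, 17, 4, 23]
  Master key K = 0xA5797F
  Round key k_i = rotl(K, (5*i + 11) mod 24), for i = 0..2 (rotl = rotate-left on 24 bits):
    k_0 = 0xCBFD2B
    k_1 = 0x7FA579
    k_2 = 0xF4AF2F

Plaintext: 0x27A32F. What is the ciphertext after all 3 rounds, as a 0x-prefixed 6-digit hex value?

0x08955E

s_0 = plaintext = 0x27A32F
s_1 = Round(s_0, k_0) = 0x0F45FA
s_2 = Round(s_1, k_1) = 0x7DA330
s_3 = Round(s_2, k_2) = 0x08955E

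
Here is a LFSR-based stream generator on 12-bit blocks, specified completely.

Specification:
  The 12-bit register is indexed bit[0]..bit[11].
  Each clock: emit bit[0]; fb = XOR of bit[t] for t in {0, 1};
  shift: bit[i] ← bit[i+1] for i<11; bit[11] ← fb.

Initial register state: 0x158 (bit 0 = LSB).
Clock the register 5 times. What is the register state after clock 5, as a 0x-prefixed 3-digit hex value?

0xA0A

reg_0 = 0x158
clock 1: out=0, reg = 0x0AC
clock 2: out=0, reg = 0x056
clock 3: out=0, reg = 0x82B
clock 4: out=1, reg = 0x415
clock 5: out=1, reg = 0xA0A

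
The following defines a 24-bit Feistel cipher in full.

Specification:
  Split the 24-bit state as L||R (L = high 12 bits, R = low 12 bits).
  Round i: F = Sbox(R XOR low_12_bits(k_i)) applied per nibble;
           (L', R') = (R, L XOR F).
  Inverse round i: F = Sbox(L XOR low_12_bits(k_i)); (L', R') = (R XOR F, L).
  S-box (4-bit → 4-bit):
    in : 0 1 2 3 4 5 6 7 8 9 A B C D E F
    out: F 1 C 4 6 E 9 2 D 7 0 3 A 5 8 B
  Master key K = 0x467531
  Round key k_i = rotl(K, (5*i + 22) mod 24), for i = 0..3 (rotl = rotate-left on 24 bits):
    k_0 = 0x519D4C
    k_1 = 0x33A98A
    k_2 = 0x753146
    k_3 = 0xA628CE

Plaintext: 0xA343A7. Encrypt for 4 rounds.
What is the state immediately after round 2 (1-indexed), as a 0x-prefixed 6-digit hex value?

0x2B70E2

s_0 = plaintext = 0xA343A7
s_1 = Round(s_0, k_0) = 0x3A72B7
s_2 = Round(s_1, k_1) = 0x2B70E2
s_3 = Round(s_2, k_2) = 0x0E23B1
s_4 = Round(s_3, k_3) = 0x3B13C9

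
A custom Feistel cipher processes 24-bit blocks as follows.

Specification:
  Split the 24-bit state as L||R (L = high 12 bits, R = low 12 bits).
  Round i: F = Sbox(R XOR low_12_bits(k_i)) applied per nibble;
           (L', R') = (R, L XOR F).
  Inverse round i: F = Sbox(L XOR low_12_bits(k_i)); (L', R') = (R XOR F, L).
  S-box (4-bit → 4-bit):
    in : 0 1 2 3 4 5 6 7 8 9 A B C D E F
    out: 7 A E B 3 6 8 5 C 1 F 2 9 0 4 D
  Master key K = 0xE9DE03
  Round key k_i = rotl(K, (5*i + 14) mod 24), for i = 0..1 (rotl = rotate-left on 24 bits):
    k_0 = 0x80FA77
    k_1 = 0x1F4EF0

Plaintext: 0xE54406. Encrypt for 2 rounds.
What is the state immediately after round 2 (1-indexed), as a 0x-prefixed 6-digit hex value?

s_0 = plaintext = 0xE54406
s_1 = Round(s_0, k_0) = 0x406A0E
s_2 = Round(s_1, k_1) = 0xA0E7D2

0xA0E7D2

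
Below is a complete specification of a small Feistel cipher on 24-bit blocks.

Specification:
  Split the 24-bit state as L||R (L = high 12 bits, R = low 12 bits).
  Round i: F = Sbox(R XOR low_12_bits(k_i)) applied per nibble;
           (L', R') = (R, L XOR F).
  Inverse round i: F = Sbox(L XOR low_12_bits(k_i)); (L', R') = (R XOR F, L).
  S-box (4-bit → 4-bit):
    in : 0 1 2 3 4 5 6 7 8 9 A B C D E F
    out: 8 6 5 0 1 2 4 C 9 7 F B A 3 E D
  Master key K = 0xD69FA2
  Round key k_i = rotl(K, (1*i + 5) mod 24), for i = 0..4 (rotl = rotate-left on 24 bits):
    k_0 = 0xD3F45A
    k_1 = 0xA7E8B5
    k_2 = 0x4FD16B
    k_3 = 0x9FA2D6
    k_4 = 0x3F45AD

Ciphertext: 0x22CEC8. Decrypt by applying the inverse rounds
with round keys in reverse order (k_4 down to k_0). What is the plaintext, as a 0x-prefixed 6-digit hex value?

s_0 = ciphertext = 0x22CEC8
s_1 = InvRound(s_0, k_4) = 0x25E22C
s_2 = InvRound(s_1, k_3) = 0xAB525E
s_3 = InvRound(s_2, k_2) = 0x960AB5
s_4 = InvRound(s_3, k_1) = 0xC87960
s_5 = InvRound(s_4, k_0) = 0x053C87

0x053C87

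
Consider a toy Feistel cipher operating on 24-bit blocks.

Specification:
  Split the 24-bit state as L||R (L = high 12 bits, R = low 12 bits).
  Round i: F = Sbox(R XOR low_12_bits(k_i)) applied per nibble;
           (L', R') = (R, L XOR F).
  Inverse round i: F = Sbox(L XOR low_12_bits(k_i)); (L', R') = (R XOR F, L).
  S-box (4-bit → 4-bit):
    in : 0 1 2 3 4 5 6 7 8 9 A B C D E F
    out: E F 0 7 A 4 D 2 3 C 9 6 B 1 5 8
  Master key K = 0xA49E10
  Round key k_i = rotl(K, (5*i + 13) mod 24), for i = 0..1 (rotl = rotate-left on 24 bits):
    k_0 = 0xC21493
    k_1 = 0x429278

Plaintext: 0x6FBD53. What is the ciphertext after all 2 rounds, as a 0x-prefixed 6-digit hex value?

0xA45E22

s_0 = plaintext = 0x6FBD53
s_1 = Round(s_0, k_0) = 0xD53A45
s_2 = Round(s_1, k_1) = 0xA45E22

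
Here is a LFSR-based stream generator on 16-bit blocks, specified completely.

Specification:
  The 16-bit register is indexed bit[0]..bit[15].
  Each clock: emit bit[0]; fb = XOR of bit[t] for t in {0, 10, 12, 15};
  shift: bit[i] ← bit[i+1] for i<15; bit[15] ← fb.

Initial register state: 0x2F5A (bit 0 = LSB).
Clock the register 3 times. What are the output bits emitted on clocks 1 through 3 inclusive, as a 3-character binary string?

reg_0 = 0x2F5A
clock 1: out=0, reg = 0x97AD
clock 2: out=1, reg = 0x4BD6
clock 3: out=0, reg = 0x25EB

010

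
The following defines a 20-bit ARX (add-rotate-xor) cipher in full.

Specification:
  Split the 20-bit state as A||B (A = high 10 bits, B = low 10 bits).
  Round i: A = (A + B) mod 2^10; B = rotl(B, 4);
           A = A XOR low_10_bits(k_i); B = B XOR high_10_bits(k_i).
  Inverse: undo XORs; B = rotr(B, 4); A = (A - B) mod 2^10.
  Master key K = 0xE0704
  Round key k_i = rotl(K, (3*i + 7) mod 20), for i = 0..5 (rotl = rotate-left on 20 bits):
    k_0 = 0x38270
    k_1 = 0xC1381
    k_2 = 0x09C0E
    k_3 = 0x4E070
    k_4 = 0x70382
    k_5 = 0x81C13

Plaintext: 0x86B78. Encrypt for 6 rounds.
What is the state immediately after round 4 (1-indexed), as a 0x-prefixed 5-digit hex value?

s_0 = plaintext = 0x86B78
s_1 = Round(s_0, k_0) = 0xF8B6D
s_2 = Round(s_1, k_1) = 0x339D9
s_3 = Round(s_2, k_2) = 0xAA5B0
s_4 = Round(s_3, k_3) = 0x0A63E
s_5 = Round(s_4, k_4) = 0x79628
s_6 = Round(s_5, k_5) = 0x0788F

0x0A63E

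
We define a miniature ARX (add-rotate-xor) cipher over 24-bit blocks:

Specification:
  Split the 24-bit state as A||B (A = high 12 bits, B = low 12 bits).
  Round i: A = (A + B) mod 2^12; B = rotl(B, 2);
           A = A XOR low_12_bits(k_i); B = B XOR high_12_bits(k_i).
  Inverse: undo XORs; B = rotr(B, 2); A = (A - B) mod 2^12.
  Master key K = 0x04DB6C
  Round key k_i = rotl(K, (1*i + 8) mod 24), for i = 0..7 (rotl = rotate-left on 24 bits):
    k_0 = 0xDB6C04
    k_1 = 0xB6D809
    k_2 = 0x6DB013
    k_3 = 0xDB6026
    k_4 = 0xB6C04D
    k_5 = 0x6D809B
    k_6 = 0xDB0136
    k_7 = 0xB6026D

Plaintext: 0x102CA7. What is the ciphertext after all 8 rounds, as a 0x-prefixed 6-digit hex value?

0x63A7AF

s_0 = plaintext = 0x102CA7
s_1 = Round(s_0, k_0) = 0x1ADF29
s_2 = Round(s_1, k_1) = 0x8DF7CA
s_3 = Round(s_2, k_2) = 0x0BA9F2
s_4 = Round(s_3, k_3) = 0xA8AA7C
s_5 = Round(s_4, k_4) = 0x54B29E
s_6 = Round(s_5, k_5) = 0x772CA0
s_7 = Round(s_6, k_6) = 0x524F33
s_8 = Round(s_7, k_7) = 0x63A7AF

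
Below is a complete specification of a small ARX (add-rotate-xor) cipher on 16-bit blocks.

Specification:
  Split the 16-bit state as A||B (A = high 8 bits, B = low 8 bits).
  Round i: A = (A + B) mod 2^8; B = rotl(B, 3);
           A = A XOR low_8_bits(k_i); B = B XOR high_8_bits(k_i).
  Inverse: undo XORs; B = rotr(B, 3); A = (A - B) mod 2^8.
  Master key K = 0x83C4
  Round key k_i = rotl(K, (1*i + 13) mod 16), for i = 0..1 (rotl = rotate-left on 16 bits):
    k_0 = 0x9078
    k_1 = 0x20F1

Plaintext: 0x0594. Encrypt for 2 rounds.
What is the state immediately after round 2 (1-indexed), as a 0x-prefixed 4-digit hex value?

0xE481

s_0 = plaintext = 0x0594
s_1 = Round(s_0, k_0) = 0xE134
s_2 = Round(s_1, k_1) = 0xE481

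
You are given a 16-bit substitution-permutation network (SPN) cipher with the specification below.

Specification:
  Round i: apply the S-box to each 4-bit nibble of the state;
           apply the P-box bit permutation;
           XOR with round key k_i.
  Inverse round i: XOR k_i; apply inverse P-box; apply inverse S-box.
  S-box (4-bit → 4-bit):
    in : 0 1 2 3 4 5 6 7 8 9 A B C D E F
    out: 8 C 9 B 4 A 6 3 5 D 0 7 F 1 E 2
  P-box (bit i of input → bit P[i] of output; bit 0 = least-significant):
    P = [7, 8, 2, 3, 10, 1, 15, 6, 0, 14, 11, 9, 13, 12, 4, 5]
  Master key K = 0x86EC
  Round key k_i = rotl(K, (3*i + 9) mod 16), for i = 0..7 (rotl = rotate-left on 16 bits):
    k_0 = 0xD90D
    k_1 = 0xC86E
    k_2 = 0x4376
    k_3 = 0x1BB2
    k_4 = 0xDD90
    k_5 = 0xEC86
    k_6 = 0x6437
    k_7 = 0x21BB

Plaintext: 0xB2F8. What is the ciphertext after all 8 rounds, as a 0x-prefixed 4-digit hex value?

0x066C

s_0 = plaintext = 0xB2F8
s_1 = Round(s_0, k_0) = 0xEB9A
s_2 = Round(s_1, k_1) = 0x141F
s_3 = Round(s_2, k_2) = 0xCA06
s_4 = Round(s_3, k_3) = 0x2AC6
s_5 = Round(s_4, k_4) = 0x78F6
s_6 = Round(s_5, k_5) = 0xD581
s_7 = Round(s_6, k_6) = 0x823B
s_8 = Round(s_7, k_7) = 0x066C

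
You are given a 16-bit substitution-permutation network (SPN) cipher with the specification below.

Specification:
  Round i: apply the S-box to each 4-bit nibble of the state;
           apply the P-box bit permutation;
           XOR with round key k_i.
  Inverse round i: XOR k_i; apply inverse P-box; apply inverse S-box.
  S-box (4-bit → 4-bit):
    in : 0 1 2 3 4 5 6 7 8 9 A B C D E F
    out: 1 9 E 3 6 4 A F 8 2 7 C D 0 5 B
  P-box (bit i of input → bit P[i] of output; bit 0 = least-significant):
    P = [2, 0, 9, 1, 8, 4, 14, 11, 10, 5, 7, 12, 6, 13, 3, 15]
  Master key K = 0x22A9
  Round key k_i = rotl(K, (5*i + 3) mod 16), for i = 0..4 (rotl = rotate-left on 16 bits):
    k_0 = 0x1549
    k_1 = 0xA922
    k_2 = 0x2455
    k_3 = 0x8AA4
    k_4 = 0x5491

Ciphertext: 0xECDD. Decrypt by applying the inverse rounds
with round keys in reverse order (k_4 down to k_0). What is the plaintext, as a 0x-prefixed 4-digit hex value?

0x6DBE

s_0 = ciphertext = 0xECDD
s_1 = InvRound(s_0, k_4) = 0x7880
s_2 = InvRound(s_1, k_3) = 0x665E
s_3 = InvRound(s_2, k_2) = 0x5D52
s_4 = InvRound(s_3, k_1) = 0xFF4D
s_5 = InvRound(s_4, k_0) = 0x6DBE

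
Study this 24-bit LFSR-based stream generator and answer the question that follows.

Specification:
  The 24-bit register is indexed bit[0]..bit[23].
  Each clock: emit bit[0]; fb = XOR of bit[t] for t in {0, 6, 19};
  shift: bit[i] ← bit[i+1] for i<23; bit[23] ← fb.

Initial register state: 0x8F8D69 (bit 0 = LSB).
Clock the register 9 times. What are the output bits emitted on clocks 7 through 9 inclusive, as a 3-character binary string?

101

reg_0 = 0x8F8D69
clock 1: out=1, reg = 0xC7C6B4
clock 2: out=0, reg = 0x63E35A
clock 3: out=0, reg = 0xB1F1AD
clock 4: out=1, reg = 0xD8F8D6
clock 5: out=0, reg = 0x6C7C6B
clock 6: out=1, reg = 0xB63E35
clock 7: out=1, reg = 0xDB1F1A
clock 8: out=0, reg = 0xED8F8D
clock 9: out=1, reg = 0x76C7C6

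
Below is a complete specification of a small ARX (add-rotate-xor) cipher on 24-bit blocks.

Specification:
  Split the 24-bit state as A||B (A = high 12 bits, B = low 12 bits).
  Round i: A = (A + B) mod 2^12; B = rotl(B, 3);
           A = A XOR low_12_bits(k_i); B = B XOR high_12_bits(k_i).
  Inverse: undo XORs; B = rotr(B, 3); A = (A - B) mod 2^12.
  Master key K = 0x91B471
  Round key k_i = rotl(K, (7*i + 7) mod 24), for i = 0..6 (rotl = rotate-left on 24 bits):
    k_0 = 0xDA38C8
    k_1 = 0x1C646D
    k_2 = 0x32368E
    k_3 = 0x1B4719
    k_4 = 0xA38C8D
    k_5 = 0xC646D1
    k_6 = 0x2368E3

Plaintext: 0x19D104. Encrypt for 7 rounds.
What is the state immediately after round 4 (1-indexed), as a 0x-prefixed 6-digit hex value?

0xA81F9A

s_0 = plaintext = 0x19D104
s_1 = Round(s_0, k_0) = 0xA69583
s_2 = Round(s_1, k_1) = 0xB81DDC
s_3 = Round(s_2, k_2) = 0xFD3DC5
s_4 = Round(s_3, k_3) = 0xA81F9A
s_5 = Round(s_4, k_4) = 0x6966EF
s_6 = Round(s_5, k_5) = 0xB54B1F
s_7 = Round(s_6, k_6) = 0xE90ACB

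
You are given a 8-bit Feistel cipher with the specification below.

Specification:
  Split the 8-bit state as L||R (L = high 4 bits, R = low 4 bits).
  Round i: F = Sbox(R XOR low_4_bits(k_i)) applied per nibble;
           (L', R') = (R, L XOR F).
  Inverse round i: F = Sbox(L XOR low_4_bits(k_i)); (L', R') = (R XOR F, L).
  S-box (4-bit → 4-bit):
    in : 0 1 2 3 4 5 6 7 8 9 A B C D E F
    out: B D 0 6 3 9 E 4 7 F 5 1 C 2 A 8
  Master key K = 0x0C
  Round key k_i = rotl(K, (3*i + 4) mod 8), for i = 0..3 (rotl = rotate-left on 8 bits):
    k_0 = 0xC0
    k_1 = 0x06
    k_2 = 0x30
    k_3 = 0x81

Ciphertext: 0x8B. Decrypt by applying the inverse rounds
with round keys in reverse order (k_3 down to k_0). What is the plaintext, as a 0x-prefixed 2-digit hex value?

0x56

s_0 = ciphertext = 0x8B
s_1 = InvRound(s_0, k_3) = 0x48
s_2 = InvRound(s_1, k_2) = 0xB4
s_3 = InvRound(s_2, k_1) = 0x6B
s_4 = InvRound(s_3, k_0) = 0x56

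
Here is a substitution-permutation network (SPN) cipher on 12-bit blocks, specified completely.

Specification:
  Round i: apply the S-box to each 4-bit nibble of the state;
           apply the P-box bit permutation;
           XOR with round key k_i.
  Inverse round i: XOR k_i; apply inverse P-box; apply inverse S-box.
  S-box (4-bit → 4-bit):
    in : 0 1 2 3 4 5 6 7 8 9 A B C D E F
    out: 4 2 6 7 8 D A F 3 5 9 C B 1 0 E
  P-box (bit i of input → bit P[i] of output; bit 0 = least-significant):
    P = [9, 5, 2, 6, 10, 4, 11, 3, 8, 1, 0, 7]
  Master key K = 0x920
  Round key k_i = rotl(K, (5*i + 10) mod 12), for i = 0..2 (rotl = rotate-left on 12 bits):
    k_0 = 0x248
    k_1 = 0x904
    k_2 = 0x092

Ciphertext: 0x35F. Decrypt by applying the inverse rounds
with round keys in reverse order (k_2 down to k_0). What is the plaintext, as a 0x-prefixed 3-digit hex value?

0x465

s_0 = ciphertext = 0x35F
s_1 = InvRound(s_0, k_2) = 0x545
s_2 = InvRound(s_1, k_1) = 0x094
s_3 = InvRound(s_2, k_0) = 0x465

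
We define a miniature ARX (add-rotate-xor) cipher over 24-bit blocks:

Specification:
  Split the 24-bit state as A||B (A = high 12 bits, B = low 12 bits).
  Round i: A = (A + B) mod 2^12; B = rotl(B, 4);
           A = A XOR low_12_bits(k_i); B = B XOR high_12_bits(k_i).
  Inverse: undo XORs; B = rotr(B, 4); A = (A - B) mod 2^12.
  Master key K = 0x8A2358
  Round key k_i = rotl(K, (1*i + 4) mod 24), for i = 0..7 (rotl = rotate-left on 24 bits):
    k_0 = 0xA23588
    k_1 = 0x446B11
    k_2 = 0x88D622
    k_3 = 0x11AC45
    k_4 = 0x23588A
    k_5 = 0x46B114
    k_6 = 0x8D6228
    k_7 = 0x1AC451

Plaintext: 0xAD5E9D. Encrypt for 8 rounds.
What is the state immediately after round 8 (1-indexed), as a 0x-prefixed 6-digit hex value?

0xFAD20B

s_0 = plaintext = 0xAD5E9D
s_1 = Round(s_0, k_0) = 0xCFA3FD
s_2 = Round(s_1, k_1) = 0xBE6B95
s_3 = Round(s_2, k_2) = 0x1591D6
s_4 = Round(s_3, k_3) = 0xF6AC7B
s_5 = Round(s_4, k_4) = 0x36F589
s_6 = Round(s_5, k_5) = 0x9ECCFE
s_7 = Round(s_6, k_6) = 0x4C273A
s_8 = Round(s_7, k_7) = 0xFAD20B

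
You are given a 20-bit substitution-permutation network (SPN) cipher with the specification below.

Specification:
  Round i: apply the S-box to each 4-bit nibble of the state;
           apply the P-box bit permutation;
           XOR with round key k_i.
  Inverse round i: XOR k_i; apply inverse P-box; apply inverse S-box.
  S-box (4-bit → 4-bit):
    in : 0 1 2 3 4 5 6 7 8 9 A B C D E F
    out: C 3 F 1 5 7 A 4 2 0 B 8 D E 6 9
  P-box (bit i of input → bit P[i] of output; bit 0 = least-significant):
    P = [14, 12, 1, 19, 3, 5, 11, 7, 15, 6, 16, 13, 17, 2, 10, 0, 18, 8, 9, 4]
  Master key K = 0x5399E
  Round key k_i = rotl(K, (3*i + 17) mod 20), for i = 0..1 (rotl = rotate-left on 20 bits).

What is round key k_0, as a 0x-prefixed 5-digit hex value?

0xCA733

K = 0x5399E
k_0 = rotl(K, (3*0+17) mod 20) = rotl(K, 17) = 0xCA733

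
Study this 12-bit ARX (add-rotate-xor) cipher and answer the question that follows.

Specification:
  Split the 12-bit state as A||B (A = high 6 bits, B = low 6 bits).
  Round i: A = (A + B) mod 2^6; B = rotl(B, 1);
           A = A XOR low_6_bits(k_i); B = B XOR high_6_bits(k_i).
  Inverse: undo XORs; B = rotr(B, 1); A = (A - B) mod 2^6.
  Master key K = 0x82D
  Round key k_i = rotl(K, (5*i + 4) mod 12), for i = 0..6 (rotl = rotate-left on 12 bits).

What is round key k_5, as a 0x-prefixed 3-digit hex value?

K = 0x82D
k_0 = rotl(K, (5*0+4) mod 12) = rotl(K, 4) = 0x2D8
k_1 = rotl(K, (5*1+4) mod 12) = rotl(K, 9) = 0xB05
k_2 = rotl(K, (5*2+4) mod 12) = rotl(K, 2) = 0x0B6
k_3 = rotl(K, (5*3+4) mod 12) = rotl(K, 7) = 0x6C1
k_4 = rotl(K, (5*4+4) mod 12) = rotl(K, 0) = 0x82D
k_5 = rotl(K, (5*5+4) mod 12) = rotl(K, 5) = 0x5B0

0x5B0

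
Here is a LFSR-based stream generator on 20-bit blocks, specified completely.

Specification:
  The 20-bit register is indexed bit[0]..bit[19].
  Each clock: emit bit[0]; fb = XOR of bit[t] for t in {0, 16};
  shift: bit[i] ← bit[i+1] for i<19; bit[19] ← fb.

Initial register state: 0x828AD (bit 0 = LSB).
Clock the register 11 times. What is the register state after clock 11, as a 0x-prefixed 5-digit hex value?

0xFEB05

reg_0 = 0x828AD
clock 1: out=1, reg = 0xC1456
clock 2: out=0, reg = 0x60A2B
clock 3: out=1, reg = 0xB0515
clock 4: out=1, reg = 0x5828A
clock 5: out=0, reg = 0xAC145
clock 6: out=1, reg = 0xD60A2
clock 7: out=0, reg = 0xEB051
clock 8: out=1, reg = 0xF5828
clock 9: out=0, reg = 0xFAC14
clock 10: out=0, reg = 0xFD60A
clock 11: out=0, reg = 0xFEB05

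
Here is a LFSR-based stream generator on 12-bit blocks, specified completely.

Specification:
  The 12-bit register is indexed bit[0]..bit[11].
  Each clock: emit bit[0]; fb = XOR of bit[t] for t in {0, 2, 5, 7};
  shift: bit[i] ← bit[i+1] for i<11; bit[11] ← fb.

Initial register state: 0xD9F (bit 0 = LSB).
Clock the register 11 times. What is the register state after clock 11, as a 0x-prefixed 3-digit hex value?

reg_0 = 0xD9F
clock 1: out=1, reg = 0xECF
clock 2: out=1, reg = 0xF67
clock 3: out=1, reg = 0xFB3
clock 4: out=1, reg = 0xFD9
clock 5: out=1, reg = 0x7EC
clock 6: out=0, reg = 0xBF6
clock 7: out=0, reg = 0xDFB
clock 8: out=1, reg = 0xEFD
clock 9: out=1, reg = 0x77E
clock 10: out=0, reg = 0x3BF
clock 11: out=1, reg = 0x1DF

0x1DF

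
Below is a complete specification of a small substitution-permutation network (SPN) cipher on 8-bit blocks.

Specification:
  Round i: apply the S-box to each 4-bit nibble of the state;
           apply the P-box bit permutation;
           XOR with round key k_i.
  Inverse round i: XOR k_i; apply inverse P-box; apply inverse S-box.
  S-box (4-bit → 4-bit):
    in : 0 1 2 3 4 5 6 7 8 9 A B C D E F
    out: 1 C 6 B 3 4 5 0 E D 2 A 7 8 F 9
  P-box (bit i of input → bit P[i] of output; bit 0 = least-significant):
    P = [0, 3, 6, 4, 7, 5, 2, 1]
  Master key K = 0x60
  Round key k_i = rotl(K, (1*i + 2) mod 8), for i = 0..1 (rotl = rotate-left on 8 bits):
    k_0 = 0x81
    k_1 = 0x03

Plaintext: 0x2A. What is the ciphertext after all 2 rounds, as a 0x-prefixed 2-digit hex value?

0x33

s_0 = plaintext = 0x2A
s_1 = Round(s_0, k_0) = 0xAD
s_2 = Round(s_1, k_1) = 0x33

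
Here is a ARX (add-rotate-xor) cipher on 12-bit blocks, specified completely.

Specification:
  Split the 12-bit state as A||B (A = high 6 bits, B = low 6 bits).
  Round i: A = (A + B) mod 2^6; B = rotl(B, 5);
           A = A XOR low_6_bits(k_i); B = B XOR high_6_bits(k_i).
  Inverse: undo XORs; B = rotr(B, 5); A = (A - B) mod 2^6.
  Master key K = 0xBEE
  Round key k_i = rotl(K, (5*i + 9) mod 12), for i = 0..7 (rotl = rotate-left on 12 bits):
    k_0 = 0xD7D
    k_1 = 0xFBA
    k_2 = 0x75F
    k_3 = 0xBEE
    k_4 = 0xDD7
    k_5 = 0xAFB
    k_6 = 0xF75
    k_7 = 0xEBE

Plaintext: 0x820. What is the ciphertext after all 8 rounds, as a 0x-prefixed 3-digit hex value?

0x708

s_0 = plaintext = 0x820
s_1 = Round(s_0, k_0) = 0xF65
s_2 = Round(s_1, k_1) = 0x60C
s_3 = Round(s_2, k_2) = 0xEDB
s_4 = Round(s_3, k_3) = 0xE02
s_5 = Round(s_4, k_4) = 0xB76
s_6 = Round(s_5, k_5) = 0x630
s_7 = Round(s_6, k_6) = 0xF65
s_8 = Round(s_7, k_7) = 0x708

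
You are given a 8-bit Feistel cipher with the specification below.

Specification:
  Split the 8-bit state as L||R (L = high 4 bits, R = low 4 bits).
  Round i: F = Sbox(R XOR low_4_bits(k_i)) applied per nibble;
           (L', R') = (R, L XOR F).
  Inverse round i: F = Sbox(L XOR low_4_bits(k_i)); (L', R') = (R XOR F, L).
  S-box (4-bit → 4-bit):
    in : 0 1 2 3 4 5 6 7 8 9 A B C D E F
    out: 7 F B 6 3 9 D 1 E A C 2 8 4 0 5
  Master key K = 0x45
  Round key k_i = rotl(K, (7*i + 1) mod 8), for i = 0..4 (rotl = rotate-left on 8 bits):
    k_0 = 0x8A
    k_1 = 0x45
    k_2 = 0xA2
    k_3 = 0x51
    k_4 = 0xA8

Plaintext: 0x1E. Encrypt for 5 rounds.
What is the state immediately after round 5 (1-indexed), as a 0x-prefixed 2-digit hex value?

0xEB

s_0 = plaintext = 0x1E
s_1 = Round(s_0, k_0) = 0xE2
s_2 = Round(s_1, k_1) = 0x2F
s_3 = Round(s_2, k_2) = 0xF6
s_4 = Round(s_3, k_3) = 0x6E
s_5 = Round(s_4, k_4) = 0xEB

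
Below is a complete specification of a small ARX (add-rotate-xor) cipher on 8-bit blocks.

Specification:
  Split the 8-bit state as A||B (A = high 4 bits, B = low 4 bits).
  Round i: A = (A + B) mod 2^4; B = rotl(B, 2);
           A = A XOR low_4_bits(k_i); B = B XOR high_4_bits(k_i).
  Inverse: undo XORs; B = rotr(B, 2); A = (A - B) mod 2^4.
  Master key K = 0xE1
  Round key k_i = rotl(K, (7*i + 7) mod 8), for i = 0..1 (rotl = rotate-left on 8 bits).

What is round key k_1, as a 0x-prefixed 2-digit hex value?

K = 0xE1
k_0 = rotl(K, (7*0+7) mod 8) = rotl(K, 7) = 0xF0
k_1 = rotl(K, (7*1+7) mod 8) = rotl(K, 6) = 0x78

0x78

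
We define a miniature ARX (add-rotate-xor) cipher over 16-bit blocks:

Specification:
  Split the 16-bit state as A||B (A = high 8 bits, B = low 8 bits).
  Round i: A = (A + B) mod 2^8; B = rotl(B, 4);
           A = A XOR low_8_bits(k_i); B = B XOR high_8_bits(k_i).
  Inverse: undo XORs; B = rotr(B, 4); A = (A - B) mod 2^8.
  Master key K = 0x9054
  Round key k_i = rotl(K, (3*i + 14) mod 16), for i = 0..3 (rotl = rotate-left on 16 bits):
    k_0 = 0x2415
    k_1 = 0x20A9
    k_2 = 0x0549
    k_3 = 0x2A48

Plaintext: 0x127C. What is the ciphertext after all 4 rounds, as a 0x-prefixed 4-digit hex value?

s_0 = plaintext = 0x127C
s_1 = Round(s_0, k_0) = 0x9BE3
s_2 = Round(s_1, k_1) = 0xD71E
s_3 = Round(s_2, k_2) = 0xBCE4
s_4 = Round(s_3, k_3) = 0xE864

0xE864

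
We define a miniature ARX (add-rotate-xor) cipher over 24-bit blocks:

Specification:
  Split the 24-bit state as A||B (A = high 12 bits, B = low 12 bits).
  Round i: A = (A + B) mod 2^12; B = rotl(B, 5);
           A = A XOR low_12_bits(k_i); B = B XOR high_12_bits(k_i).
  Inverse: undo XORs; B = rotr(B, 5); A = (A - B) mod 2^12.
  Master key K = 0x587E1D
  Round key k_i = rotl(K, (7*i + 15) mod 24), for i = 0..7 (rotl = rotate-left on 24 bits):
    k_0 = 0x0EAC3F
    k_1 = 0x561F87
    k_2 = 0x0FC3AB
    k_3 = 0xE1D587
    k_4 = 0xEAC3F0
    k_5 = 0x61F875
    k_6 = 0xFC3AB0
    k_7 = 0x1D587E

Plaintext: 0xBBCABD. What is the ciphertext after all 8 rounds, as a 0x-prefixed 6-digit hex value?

s_0 = plaintext = 0xBBCABD
s_1 = Round(s_0, k_0) = 0xA4675F
s_2 = Round(s_1, k_1) = 0xE22E8F
s_3 = Round(s_2, k_2) = 0xF1A101
s_4 = Round(s_3, k_3) = 0x59CE3F
s_5 = Round(s_4, k_4) = 0x02B950
s_6 = Round(s_5, k_5) = 0x10EC0D
s_7 = Round(s_6, k_6) = 0x7ABE7B
s_8 = Round(s_7, k_7) = 0xE58EA9

0xE58EA9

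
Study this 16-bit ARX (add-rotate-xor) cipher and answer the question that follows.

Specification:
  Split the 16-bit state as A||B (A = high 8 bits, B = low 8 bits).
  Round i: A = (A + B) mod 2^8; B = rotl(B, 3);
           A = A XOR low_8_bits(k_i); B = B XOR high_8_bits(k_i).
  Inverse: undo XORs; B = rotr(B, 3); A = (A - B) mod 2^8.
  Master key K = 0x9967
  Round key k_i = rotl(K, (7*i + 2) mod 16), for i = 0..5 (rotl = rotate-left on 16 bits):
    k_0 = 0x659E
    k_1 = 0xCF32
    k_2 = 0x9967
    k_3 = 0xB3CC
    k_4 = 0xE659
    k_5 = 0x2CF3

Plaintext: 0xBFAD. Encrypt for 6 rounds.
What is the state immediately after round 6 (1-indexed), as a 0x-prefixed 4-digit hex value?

s_0 = plaintext = 0xBFAD
s_1 = Round(s_0, k_0) = 0xF208
s_2 = Round(s_1, k_1) = 0xC88F
s_3 = Round(s_2, k_2) = 0x30E5
s_4 = Round(s_3, k_3) = 0xD99C
s_5 = Round(s_4, k_4) = 0x2C02
s_6 = Round(s_5, k_5) = 0xDD3C

0xDD3C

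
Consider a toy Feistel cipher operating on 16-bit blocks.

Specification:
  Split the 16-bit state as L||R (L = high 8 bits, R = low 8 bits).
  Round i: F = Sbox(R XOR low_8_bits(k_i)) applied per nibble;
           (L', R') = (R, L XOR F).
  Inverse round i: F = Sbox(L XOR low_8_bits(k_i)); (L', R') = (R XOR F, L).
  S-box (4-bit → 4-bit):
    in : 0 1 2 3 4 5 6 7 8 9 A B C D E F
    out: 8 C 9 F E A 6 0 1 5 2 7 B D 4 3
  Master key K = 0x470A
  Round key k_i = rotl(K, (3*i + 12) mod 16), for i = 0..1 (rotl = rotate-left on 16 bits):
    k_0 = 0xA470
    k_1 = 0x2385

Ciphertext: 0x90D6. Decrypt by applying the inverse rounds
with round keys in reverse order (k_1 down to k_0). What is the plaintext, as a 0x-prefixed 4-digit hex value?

0xFB1C

s_0 = ciphertext = 0x90D6
s_1 = InvRound(s_0, k_1) = 0x1C90
s_2 = InvRound(s_1, k_0) = 0xFB1C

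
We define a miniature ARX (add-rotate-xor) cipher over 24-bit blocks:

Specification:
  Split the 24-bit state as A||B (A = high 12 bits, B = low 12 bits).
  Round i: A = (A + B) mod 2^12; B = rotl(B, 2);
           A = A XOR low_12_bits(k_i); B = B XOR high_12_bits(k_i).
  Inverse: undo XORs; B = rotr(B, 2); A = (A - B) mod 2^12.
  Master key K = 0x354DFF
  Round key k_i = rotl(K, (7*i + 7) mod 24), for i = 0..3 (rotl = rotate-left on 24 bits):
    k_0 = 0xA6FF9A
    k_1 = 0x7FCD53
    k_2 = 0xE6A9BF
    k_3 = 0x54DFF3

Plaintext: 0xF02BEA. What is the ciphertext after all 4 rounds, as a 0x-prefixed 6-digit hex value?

0x34F276

s_0 = plaintext = 0xF02BEA
s_1 = Round(s_0, k_0) = 0x5765C5
s_2 = Round(s_1, k_1) = 0x6680E9
s_3 = Round(s_2, k_2) = 0xEEEDCE
s_4 = Round(s_3, k_3) = 0x34F276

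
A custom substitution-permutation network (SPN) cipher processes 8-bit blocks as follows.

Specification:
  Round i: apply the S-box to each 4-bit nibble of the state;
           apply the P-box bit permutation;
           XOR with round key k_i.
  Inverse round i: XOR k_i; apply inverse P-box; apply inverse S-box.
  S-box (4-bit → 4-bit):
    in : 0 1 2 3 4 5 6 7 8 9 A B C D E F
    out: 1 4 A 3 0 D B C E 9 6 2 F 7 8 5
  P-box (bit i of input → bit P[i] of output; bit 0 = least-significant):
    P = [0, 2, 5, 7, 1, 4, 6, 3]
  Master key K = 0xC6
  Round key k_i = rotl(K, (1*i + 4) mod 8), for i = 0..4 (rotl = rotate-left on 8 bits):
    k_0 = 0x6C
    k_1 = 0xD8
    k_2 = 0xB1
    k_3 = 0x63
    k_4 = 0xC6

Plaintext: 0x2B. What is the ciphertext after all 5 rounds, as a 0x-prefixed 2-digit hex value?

0xF9

s_0 = plaintext = 0x2B
s_1 = Round(s_0, k_0) = 0x70
s_2 = Round(s_1, k_1) = 0x91
s_3 = Round(s_2, k_2) = 0x9B
s_4 = Round(s_3, k_3) = 0x6D
s_5 = Round(s_4, k_4) = 0xF9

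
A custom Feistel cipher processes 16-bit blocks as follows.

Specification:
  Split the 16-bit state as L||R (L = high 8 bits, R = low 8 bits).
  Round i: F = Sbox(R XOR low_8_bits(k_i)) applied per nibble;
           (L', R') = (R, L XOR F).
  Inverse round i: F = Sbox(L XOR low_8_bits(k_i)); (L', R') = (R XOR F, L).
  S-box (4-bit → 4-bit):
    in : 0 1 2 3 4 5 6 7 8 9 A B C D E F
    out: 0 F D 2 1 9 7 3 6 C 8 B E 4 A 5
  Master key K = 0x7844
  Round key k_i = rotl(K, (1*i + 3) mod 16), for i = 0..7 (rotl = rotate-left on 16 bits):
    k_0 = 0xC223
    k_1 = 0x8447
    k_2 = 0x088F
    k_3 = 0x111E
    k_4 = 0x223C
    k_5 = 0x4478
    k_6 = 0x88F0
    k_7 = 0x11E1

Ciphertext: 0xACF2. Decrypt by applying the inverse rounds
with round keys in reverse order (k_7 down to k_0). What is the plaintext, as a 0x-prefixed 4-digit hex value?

0x3CE1

s_0 = ciphertext = 0xACF2
s_1 = InvRound(s_0, k_7) = 0xE6AC
s_2 = InvRound(s_1, k_6) = 0x5BE6
s_3 = InvRound(s_2, k_5) = 0x345B
s_4 = InvRound(s_3, k_4) = 0x5D34
s_5 = InvRound(s_4, k_3) = 0x265D
s_6 = InvRound(s_5, k_2) = 0xD126
s_7 = InvRound(s_6, k_1) = 0xE1D1
s_8 = InvRound(s_7, k_0) = 0x3CE1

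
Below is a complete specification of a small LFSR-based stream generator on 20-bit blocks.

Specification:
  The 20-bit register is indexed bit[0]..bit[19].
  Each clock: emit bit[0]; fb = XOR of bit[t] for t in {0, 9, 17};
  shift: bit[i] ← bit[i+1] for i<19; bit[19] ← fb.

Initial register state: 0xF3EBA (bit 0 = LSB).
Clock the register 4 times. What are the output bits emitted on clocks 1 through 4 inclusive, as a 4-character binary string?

0101

reg_0 = 0xF3EBA
clock 1: out=0, reg = 0x79F5D
clock 2: out=1, reg = 0xBCFAE
clock 3: out=0, reg = 0x5E7D7
clock 4: out=1, reg = 0x2F3EB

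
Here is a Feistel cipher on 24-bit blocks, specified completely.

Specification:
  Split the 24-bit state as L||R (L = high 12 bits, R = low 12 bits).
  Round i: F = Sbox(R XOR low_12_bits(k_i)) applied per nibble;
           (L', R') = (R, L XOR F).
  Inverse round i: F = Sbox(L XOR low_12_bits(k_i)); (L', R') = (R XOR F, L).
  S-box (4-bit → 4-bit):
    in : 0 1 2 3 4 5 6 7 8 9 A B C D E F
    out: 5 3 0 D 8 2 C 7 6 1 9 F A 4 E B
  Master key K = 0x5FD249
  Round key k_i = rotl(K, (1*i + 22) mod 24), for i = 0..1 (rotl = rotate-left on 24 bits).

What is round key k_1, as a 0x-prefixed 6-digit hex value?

K = 0x5FD249
k_0 = rotl(K, (1*0+22) mod 24) = rotl(K, 22) = 0x57F492
k_1 = rotl(K, (1*1+22) mod 24) = rotl(K, 23) = 0xAFE924

0xAFE924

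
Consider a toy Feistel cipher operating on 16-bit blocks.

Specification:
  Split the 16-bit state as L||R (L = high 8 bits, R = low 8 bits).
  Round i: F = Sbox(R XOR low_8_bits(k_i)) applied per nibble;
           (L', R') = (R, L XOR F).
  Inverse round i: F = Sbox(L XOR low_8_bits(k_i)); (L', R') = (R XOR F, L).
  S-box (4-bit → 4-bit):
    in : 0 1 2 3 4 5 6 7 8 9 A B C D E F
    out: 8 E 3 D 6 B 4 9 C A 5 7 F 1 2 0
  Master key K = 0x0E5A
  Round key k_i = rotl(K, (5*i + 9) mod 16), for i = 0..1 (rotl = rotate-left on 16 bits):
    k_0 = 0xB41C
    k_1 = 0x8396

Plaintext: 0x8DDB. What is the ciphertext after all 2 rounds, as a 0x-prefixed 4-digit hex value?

s_0 = plaintext = 0x8DDB
s_1 = Round(s_0, k_0) = 0xDB74
s_2 = Round(s_1, k_1) = 0x74F8

0x74F8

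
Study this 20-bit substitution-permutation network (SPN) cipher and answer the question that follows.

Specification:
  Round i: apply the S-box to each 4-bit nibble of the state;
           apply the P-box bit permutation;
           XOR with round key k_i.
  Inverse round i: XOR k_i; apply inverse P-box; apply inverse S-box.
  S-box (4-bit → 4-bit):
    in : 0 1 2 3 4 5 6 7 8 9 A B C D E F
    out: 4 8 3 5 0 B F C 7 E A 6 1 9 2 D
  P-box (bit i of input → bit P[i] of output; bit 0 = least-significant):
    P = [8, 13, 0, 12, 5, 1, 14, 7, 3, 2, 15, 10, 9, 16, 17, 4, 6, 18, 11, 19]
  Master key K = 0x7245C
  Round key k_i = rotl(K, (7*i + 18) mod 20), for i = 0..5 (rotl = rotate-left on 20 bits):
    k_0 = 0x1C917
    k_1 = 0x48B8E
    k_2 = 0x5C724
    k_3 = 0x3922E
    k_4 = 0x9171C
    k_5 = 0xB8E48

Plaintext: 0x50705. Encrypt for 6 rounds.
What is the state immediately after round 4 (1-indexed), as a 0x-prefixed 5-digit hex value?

s_0 = plaintext = 0x50705
s_1 = Round(s_0, k_0) = 0xF3C57
s_2 = Round(s_1, k_1) = 0xE9165
s_3 = Round(s_2, k_2) = 0x2B296
s_4 = Round(s_3, k_3) = 0x4E3E1
s_5 = Round(s_4, k_4) = 0x88716
s_6 = Round(s_5, k_5) = 0xC3189

0x4E3E1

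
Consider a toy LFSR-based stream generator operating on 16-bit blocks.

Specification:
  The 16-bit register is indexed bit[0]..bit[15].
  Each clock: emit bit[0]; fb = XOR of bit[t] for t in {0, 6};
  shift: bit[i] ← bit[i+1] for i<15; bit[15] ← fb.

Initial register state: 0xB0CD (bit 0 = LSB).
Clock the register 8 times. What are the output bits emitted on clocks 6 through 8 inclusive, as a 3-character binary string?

reg_0 = 0xB0CD
clock 1: out=1, reg = 0x5866
clock 2: out=0, reg = 0xAC33
clock 3: out=1, reg = 0xD619
clock 4: out=1, reg = 0xEB0C
clock 5: out=0, reg = 0x7586
clock 6: out=0, reg = 0x3AC3
clock 7: out=1, reg = 0x1D61
clock 8: out=1, reg = 0x0EB0

011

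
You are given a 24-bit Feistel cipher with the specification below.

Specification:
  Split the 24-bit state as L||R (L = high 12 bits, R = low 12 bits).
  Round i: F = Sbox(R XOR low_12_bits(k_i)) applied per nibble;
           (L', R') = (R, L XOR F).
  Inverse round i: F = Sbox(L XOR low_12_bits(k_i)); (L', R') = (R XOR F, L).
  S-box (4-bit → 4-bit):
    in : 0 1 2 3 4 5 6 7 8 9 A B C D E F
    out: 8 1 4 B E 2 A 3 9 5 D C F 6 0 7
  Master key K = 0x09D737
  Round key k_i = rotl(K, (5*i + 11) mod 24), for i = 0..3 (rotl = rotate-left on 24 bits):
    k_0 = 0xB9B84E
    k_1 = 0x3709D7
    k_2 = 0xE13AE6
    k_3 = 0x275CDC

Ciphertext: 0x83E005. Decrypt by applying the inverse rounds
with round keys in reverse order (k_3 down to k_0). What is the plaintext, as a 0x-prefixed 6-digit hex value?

0x7D990C

s_0 = ciphertext = 0x83E005
s_1 = InvRound(s_0, k_3) = 0xE0183E
s_2 = InvRound(s_1, k_2) = 0x63DE01
s_3 = InvRound(s_2, k_1) = 0x90C63D
s_4 = InvRound(s_3, k_0) = 0x7D990C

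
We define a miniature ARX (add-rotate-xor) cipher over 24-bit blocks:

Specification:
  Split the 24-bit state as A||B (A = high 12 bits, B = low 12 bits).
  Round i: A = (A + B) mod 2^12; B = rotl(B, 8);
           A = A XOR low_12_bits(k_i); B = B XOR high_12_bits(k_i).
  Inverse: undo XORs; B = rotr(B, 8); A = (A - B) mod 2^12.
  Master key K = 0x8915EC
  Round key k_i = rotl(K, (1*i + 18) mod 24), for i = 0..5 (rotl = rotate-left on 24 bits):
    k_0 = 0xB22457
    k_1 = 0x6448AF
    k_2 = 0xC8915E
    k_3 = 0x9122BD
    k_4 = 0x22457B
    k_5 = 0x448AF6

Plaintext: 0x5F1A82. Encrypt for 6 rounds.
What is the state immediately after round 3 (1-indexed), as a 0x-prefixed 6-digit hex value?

s_0 = plaintext = 0x5F1A82
s_1 = Round(s_0, k_0) = 0x42498A
s_2 = Round(s_1, k_1) = 0x501CDC
s_3 = Round(s_2, k_2) = 0x083044
s_4 = Round(s_3, k_3) = 0x27AD16
s_5 = Round(s_4, k_4) = 0xAEB4F5
s_6 = Round(s_5, k_5) = 0x516107

0x083044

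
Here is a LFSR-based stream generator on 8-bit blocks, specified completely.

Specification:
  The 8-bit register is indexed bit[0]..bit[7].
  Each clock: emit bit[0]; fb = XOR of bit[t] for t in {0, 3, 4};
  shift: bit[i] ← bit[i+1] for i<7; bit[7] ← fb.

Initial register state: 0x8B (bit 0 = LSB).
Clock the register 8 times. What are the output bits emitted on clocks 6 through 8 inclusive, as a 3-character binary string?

001

reg_0 = 0x8B
clock 1: out=1, reg = 0x45
clock 2: out=1, reg = 0xA2
clock 3: out=0, reg = 0x51
clock 4: out=1, reg = 0x28
clock 5: out=0, reg = 0x94
clock 6: out=0, reg = 0xCA
clock 7: out=0, reg = 0xE5
clock 8: out=1, reg = 0xF2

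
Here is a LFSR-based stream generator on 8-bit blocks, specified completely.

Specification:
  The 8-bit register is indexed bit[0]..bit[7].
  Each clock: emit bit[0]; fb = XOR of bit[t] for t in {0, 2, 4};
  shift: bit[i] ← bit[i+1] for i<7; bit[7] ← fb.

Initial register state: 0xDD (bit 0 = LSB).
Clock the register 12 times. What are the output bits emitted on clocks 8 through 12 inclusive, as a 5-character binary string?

reg_0 = 0xDD
clock 1: out=1, reg = 0xEE
clock 2: out=0, reg = 0xF7
clock 3: out=1, reg = 0xFB
clock 4: out=1, reg = 0x7D
clock 5: out=1, reg = 0xBE
clock 6: out=0, reg = 0x5F
clock 7: out=1, reg = 0xAF
clock 8: out=1, reg = 0x57
clock 9: out=1, reg = 0xAB
clock 10: out=1, reg = 0xD5
clock 11: out=1, reg = 0xEA
clock 12: out=0, reg = 0x75

11110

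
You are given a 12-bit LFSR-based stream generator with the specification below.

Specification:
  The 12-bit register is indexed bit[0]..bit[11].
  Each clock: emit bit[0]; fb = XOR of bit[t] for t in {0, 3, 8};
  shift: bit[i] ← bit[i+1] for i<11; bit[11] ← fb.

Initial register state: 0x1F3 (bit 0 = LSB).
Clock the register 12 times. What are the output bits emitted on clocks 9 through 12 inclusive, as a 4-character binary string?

reg_0 = 0x1F3
clock 1: out=1, reg = 0x0F9
clock 2: out=1, reg = 0x07C
clock 3: out=0, reg = 0x83E
clock 4: out=0, reg = 0xC1F
clock 5: out=1, reg = 0x60F
clock 6: out=1, reg = 0x307
clock 7: out=1, reg = 0x183
clock 8: out=1, reg = 0x0C1
clock 9: out=1, reg = 0x860
clock 10: out=0, reg = 0x430
clock 11: out=0, reg = 0x218
clock 12: out=0, reg = 0x90C

1000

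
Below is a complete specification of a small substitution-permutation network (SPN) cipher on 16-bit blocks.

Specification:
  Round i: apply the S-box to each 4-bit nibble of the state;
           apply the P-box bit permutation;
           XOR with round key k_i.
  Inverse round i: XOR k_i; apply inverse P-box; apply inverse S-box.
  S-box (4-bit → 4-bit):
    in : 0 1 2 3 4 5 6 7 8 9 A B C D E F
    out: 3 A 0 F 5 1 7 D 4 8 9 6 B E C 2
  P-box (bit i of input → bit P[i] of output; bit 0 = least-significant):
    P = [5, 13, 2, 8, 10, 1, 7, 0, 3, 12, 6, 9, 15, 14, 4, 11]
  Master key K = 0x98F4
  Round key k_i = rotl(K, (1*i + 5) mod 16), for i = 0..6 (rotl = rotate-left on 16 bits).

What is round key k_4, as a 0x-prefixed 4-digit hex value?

K = 0x98F4
k_0 = rotl(K, (1*0+5) mod 16) = rotl(K, 5) = 0x1E93
k_1 = rotl(K, (1*1+5) mod 16) = rotl(K, 6) = 0x3D26
k_2 = rotl(K, (1*2+5) mod 16) = rotl(K, 7) = 0x7A4C
k_3 = rotl(K, (1*3+5) mod 16) = rotl(K, 8) = 0xF498
k_4 = rotl(K, (1*4+5) mod 16) = rotl(K, 9) = 0xE931

0xE931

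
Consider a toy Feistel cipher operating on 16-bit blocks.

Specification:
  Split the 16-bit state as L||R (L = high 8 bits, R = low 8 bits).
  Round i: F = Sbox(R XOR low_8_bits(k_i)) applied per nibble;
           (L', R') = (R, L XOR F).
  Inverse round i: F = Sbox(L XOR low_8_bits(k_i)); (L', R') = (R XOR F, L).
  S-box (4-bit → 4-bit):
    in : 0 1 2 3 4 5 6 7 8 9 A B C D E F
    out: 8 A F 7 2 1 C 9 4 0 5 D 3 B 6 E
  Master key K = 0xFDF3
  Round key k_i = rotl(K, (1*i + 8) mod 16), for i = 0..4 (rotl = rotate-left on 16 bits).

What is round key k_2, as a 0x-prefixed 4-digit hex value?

0xCFF7

K = 0xFDF3
k_0 = rotl(K, (1*0+8) mod 16) = rotl(K, 8) = 0xF3FD
k_1 = rotl(K, (1*1+8) mod 16) = rotl(K, 9) = 0xE7FB
k_2 = rotl(K, (1*2+8) mod 16) = rotl(K, 10) = 0xCFF7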